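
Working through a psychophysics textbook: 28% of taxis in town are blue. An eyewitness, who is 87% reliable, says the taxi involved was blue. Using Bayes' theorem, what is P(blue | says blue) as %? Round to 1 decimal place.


P(blue | says blue) = P(says blue | blue)*P(blue) / [P(says blue | blue)*P(blue) + P(says blue | not blue)*P(not blue)]
Numerator = 0.87 * 0.28 = 0.2436
False identification = 0.13 * 0.72 = 0.0936
P = 0.2436 / (0.2436 + 0.0936)
= 0.2436 / 0.3372
As percentage = 72.2


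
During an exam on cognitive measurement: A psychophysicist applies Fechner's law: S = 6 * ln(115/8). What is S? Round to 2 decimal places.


S = 6 * ln(115/8)
I/I0 = 14.375
ln(14.375) = 2.6655
S = 6 * 2.6655
= 15.99


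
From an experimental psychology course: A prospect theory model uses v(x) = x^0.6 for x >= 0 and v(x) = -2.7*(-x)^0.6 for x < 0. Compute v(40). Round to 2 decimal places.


Since x = 40 >= 0, use v(x) = x^0.6
40^0.6 = 9.1461
v(40) = 9.15


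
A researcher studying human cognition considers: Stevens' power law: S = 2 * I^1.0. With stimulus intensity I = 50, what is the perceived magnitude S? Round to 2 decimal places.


S = 2 * 50^1.0
50^1.0 = 50.0
S = 2 * 50.0
= 100.00


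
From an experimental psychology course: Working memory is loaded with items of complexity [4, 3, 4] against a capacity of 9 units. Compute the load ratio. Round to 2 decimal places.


Total complexity = 4 + 3 + 4 = 11
Load = total / capacity = 11 / 9
= 1.22


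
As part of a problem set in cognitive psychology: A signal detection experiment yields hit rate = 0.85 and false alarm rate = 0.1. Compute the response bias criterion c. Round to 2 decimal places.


c = -0.5 * (z(HR) + z(FAR))
z(0.85) = 1.0364
z(0.1) = -1.2816
c = -0.5 * (1.0364 + -1.2816)
= -0.5 * -0.2452
= 0.12


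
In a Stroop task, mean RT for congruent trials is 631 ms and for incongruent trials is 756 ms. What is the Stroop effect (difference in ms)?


Stroop effect = RT(incongruent) - RT(congruent)
= 756 - 631
= 125 ms


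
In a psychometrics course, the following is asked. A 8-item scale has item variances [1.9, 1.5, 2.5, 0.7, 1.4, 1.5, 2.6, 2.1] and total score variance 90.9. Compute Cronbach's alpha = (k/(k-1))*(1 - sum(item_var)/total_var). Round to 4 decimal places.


alpha = (k/(k-1)) * (1 - sum(s_i^2)/s_total^2)
sum(item variances) = 14.2
k/(k-1) = 8/7 = 1.142857
1 - 14.2/90.9 = 1 - 0.156216 = 0.843784
alpha = 1.142857 * 0.843784
= 0.9643


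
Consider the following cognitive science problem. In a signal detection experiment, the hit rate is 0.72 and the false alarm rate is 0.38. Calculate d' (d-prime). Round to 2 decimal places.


d' = z(HR) - z(FAR)
z(0.72) = 0.5828
z(0.38) = -0.3055
d' = 0.5828 - -0.3055
= 0.89


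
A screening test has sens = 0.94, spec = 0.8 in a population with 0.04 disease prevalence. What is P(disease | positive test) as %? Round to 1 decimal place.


PPV = (sens * prev) / (sens * prev + (1-spec) * (1-prev))
Numerator = 0.94 * 0.04 = 0.0376
P(positive and no disease) = (1 - spec) * (1 - prev) = (1 - 0.8) * (1 - 0.04) = 0.192
Denominator = 0.0376 + 0.192 = 0.2296
PPV = 0.0376 / 0.2296 = 0.163763
As percentage = 16.4


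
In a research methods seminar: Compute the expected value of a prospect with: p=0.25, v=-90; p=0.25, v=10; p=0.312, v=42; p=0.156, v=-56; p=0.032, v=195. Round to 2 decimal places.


EU = sum(p_i * v_i)
0.25 * -90 = -22.5
0.25 * 10 = 2.5
0.312 * 42 = 13.104
0.156 * -56 = -8.736
0.032 * 195 = 6.24
EU = -22.5 + 2.5 + 13.104 + -8.736 + 6.24
= -9.39


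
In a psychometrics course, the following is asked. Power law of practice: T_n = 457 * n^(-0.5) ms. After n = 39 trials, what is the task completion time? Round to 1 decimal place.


T_n = 457 * 39^(-0.5)
39^(-0.5) = 0.160128
T_n = 457 * 0.160128
= 73.2 ms


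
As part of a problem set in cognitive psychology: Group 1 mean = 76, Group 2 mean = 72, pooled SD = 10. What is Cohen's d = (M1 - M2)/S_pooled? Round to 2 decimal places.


Cohen's d = (M1 - M2) / S_pooled
= (76 - 72) / 10
= 4 / 10
= 0.40


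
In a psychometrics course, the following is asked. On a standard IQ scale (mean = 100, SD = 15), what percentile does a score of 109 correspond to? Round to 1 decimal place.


z = (IQ - mean) / SD
z = (109 - 100) / 15 = 0.6
Percentile = Phi(0.6) * 100
Phi(0.6) = 0.725747
= 72.6


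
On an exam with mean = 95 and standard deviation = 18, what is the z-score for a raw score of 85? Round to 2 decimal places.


z = (X - mu) / sigma
= (85 - 95) / 18
= -10 / 18
= -0.56


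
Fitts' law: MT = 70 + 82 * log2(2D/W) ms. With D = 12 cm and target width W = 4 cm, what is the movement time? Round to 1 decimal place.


MT = 70 + 82 * log2(2*12/4)
2D/W = 6.0
log2(6.0) = 2.585
MT = 70 + 82 * 2.585
= 282.0 ms


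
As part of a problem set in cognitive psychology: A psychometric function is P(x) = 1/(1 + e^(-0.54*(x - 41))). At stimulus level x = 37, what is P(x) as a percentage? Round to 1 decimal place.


P(x) = 1/(1 + e^(-0.54*(37 - 41)))
Exponent = -0.54 * -4 = 2.16
e^(2.16) = 8.671138
P = 1/(1 + 8.671138) = 0.1034
Percentage = 10.3


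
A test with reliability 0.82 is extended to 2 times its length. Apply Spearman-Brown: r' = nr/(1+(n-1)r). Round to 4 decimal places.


r_new = n*r / (1 + (n-1)*r)
Numerator = 2 * 0.82 = 1.64
Denominator = 1 + 1 * 0.82 = 1.82
r_new = 1.64 / 1.82
= 0.9011


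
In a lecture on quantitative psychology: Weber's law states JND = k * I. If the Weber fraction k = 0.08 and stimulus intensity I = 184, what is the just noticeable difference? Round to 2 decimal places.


JND = k * I
JND = 0.08 * 184
= 14.72


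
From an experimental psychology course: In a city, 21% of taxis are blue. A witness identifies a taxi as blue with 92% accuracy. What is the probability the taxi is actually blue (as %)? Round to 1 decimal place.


P(blue | says blue) = P(says blue | blue)*P(blue) / [P(says blue | blue)*P(blue) + P(says blue | not blue)*P(not blue)]
Numerator = 0.92 * 0.21 = 0.1932
False identification = 0.08 * 0.79 = 0.0632
P = 0.1932 / (0.1932 + 0.0632)
= 0.1932 / 0.2564
As percentage = 75.4


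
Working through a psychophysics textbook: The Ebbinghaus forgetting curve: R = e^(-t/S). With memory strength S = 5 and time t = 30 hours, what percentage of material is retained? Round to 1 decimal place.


R = e^(-t/S)
-t/S = -30/5 = -6.0
R = e^(-6.0) = 0.002479
Percentage = 0.002479 * 100
= 0.2


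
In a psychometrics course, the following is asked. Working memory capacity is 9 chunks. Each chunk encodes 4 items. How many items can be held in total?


Total items = chunks * items_per_chunk
= 9 * 4
= 36


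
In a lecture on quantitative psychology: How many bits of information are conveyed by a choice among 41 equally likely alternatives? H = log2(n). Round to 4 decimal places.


H = log2(n)
H = log2(41)
= 5.3576


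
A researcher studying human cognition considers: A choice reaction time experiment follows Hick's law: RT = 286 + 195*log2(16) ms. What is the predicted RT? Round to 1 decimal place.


RT = 286 + 195 * log2(16)
log2(16) = 4.0
RT = 286 + 195 * 4.0
= 286 + 780.0
= 1066.0 ms


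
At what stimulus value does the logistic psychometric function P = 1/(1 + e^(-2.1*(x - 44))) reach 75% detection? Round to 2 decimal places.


At P = 0.75: 0.75 = 1/(1 + e^(-k*(x-x0)))
Solving: e^(-k*(x-x0)) = 1/3
x = x0 + ln(3)/k
ln(3) = 1.0986
x = 44 + 1.0986/2.1
= 44 + 0.5231
= 44.52


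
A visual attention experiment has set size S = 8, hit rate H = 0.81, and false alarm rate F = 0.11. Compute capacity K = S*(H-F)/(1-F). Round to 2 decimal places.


K = S * (H - F) / (1 - F)
H - F = 0.7
1 - F = 0.89
K = 8 * 0.7 / 0.89
= 6.29


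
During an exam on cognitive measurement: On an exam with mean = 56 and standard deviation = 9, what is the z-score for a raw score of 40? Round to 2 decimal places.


z = (X - mu) / sigma
= (40 - 56) / 9
= -16 / 9
= -1.78


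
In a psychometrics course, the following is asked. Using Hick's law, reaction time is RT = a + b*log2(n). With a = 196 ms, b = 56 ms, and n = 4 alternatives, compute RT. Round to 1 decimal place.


RT = 196 + 56 * log2(4)
log2(4) = 2.0
RT = 196 + 56 * 2.0
= 196 + 112.0
= 308.0 ms


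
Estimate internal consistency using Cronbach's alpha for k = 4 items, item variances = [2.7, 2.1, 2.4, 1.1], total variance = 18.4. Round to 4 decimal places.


alpha = (k/(k-1)) * (1 - sum(s_i^2)/s_total^2)
sum(item variances) = 8.3
k/(k-1) = 4/3 = 1.333333
1 - 8.3/18.4 = 1 - 0.451087 = 0.548913
alpha = 1.333333 * 0.548913
= 0.7319


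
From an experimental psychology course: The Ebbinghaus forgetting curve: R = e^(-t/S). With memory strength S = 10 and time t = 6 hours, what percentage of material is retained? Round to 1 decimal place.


R = e^(-t/S)
-t/S = -6/10 = -0.6
R = e^(-0.6) = 0.548812
Percentage = 0.548812 * 100
= 54.9


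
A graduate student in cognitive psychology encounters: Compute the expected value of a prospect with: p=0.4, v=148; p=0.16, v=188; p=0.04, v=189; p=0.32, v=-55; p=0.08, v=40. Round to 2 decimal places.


EU = sum(p_i * v_i)
0.4 * 148 = 59.2
0.16 * 188 = 30.08
0.04 * 189 = 7.56
0.32 * -55 = -17.6
0.08 * 40 = 3.2
EU = 59.2 + 30.08 + 7.56 + -17.6 + 3.2
= 82.44


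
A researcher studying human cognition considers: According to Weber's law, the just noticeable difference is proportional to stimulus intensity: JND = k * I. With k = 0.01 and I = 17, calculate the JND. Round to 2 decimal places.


JND = k * I
JND = 0.01 * 17
= 0.17


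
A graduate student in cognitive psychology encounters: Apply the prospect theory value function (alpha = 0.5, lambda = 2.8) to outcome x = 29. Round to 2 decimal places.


Since x = 29 >= 0, use v(x) = x^0.5
29^0.5 = 5.3852
v(29) = 5.39


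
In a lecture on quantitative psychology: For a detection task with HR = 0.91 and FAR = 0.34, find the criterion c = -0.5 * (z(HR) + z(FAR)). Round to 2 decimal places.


c = -0.5 * (z(HR) + z(FAR))
z(0.91) = 1.3408
z(0.34) = -0.4125
c = -0.5 * (1.3408 + -0.4125)
= -0.5 * 0.9283
= -0.46


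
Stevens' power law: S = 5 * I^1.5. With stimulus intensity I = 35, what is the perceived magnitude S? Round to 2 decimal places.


S = 5 * 35^1.5
35^1.5 = 207.0628
S = 5 * 207.0628
= 1035.31


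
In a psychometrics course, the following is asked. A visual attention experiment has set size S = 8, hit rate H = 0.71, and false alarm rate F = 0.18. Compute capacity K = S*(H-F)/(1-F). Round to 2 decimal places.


K = S * (H - F) / (1 - F)
H - F = 0.53
1 - F = 0.82
K = 8 * 0.53 / 0.82
= 5.17


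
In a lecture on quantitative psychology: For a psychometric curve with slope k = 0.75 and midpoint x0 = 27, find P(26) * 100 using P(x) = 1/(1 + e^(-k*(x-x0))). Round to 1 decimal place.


P(x) = 1/(1 + e^(-0.75*(26 - 27)))
Exponent = -0.75 * -1 = 0.75
e^(0.75) = 2.117
P = 1/(1 + 2.117) = 0.320821
Percentage = 32.1


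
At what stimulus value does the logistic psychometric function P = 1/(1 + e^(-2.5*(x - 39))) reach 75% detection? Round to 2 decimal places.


At P = 0.75: 0.75 = 1/(1 + e^(-k*(x-x0)))
Solving: e^(-k*(x-x0)) = 1/3
x = x0 + ln(3)/k
ln(3) = 1.0986
x = 39 + 1.0986/2.5
= 39 + 0.4394
= 39.44


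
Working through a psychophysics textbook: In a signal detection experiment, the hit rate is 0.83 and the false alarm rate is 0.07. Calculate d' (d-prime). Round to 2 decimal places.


d' = z(HR) - z(FAR)
z(0.83) = 0.9542
z(0.07) = -1.4758
d' = 0.9542 - -1.4758
= 2.43


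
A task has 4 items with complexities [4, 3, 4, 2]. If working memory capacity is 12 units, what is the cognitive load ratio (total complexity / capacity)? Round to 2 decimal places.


Total complexity = 4 + 3 + 4 + 2 = 13
Load = total / capacity = 13 / 12
= 1.08


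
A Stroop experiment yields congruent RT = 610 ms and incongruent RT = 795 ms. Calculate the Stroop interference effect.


Stroop effect = RT(incongruent) - RT(congruent)
= 795 - 610
= 185 ms


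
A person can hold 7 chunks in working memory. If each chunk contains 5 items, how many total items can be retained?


Total items = chunks * items_per_chunk
= 7 * 5
= 35


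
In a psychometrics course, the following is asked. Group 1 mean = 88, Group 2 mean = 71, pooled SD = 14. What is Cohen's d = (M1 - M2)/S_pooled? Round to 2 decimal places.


Cohen's d = (M1 - M2) / S_pooled
= (88 - 71) / 14
= 17 / 14
= 1.21


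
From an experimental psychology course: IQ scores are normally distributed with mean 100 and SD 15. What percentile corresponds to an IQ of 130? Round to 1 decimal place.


z = (IQ - mean) / SD
z = (130 - 100) / 15 = 2.0
Percentile = Phi(2.0) * 100
Phi(2.0) = 0.97725
= 97.7


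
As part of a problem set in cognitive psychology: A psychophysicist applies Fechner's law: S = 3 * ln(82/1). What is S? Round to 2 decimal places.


S = 3 * ln(82/1)
I/I0 = 82.0
ln(82.0) = 4.4067
S = 3 * 4.4067
= 13.22


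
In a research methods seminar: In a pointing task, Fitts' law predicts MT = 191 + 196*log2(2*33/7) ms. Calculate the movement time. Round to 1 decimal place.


MT = 191 + 196 * log2(2*33/7)
2D/W = 9.428571
log2(9.428571) = 3.237
MT = 191 + 196 * 3.237
= 825.5 ms


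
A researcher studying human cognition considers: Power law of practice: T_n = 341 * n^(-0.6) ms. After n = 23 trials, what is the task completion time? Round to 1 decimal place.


T_n = 341 * 23^(-0.6)
23^(-0.6) = 0.152392
T_n = 341 * 0.152392
= 52.0 ms


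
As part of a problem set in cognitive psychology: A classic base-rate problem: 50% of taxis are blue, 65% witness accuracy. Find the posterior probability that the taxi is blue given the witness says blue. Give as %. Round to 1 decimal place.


P(blue | says blue) = P(says blue | blue)*P(blue) / [P(says blue | blue)*P(blue) + P(says blue | not blue)*P(not blue)]
Numerator = 0.65 * 0.5 = 0.325
False identification = 0.35 * 0.5 = 0.175
P = 0.325 / (0.325 + 0.175)
= 0.325 / 0.5
As percentage = 65.0


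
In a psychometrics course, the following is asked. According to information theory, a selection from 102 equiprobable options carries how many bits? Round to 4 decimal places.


H = log2(n)
H = log2(102)
= 6.6724


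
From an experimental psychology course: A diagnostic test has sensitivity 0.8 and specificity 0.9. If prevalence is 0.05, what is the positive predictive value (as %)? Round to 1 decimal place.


PPV = (sens * prev) / (sens * prev + (1-spec) * (1-prev))
Numerator = 0.8 * 0.05 = 0.04
P(positive and no disease) = (1 - spec) * (1 - prev) = (1 - 0.9) * (1 - 0.05) = 0.095
Denominator = 0.04 + 0.095 = 0.135
PPV = 0.04 / 0.135 = 0.296296
As percentage = 29.6


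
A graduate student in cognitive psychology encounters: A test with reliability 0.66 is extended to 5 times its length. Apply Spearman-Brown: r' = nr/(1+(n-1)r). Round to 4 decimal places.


r_new = n*r / (1 + (n-1)*r)
Numerator = 5 * 0.66 = 3.3
Denominator = 1 + 4 * 0.66 = 3.64
r_new = 3.3 / 3.64
= 0.9066


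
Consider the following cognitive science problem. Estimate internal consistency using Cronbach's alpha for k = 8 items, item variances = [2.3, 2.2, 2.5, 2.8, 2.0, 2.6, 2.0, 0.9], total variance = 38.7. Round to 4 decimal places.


alpha = (k/(k-1)) * (1 - sum(s_i^2)/s_total^2)
sum(item variances) = 17.3
k/(k-1) = 8/7 = 1.142857
1 - 17.3/38.7 = 1 - 0.447028 = 0.552972
alpha = 1.142857 * 0.552972
= 0.6320


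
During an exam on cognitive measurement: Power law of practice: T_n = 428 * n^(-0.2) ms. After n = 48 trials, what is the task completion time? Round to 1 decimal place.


T_n = 428 * 48^(-0.2)
48^(-0.2) = 0.461054
T_n = 428 * 0.461054
= 197.3 ms


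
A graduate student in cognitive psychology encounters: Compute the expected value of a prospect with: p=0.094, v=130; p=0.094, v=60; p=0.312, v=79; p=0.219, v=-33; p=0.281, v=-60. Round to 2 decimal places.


EU = sum(p_i * v_i)
0.094 * 130 = 12.22
0.094 * 60 = 5.64
0.312 * 79 = 24.648
0.219 * -33 = -7.227
0.281 * -60 = -16.86
EU = 12.22 + 5.64 + 24.648 + -7.227 + -16.86
= 18.42


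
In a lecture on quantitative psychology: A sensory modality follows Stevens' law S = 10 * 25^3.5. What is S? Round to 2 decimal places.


S = 10 * 25^3.5
25^3.5 = 78125.0
S = 10 * 78125.0
= 781250.00


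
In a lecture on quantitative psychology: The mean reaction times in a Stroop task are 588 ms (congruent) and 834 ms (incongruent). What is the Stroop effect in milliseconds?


Stroop effect = RT(incongruent) - RT(congruent)
= 834 - 588
= 246 ms


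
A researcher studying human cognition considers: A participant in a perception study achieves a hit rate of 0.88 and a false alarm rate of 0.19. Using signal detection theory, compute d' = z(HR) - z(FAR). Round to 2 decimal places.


d' = z(HR) - z(FAR)
z(0.88) = 1.175
z(0.19) = -0.8779
d' = 1.175 - -0.8779
= 2.05


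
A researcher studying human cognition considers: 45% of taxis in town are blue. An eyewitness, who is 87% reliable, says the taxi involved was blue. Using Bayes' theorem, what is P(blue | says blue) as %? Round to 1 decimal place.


P(blue | says blue) = P(says blue | blue)*P(blue) / [P(says blue | blue)*P(blue) + P(says blue | not blue)*P(not blue)]
Numerator = 0.87 * 0.45 = 0.3915
False identification = 0.13 * 0.55 = 0.0715
P = 0.3915 / (0.3915 + 0.0715)
= 0.3915 / 0.463
As percentage = 84.6


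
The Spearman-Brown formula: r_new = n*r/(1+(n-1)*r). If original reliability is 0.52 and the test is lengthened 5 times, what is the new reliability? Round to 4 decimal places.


r_new = n*r / (1 + (n-1)*r)
Numerator = 5 * 0.52 = 2.6
Denominator = 1 + 4 * 0.52 = 3.08
r_new = 2.6 / 3.08
= 0.8442


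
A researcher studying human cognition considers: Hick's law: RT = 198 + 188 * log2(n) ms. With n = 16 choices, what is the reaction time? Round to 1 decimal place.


RT = 198 + 188 * log2(16)
log2(16) = 4.0
RT = 198 + 188 * 4.0
= 198 + 752.0
= 950.0 ms


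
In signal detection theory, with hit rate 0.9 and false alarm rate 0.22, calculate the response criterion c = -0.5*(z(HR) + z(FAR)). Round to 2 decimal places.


c = -0.5 * (z(HR) + z(FAR))
z(0.9) = 1.2816
z(0.22) = -0.7722
c = -0.5 * (1.2816 + -0.7722)
= -0.5 * 0.5094
= -0.25


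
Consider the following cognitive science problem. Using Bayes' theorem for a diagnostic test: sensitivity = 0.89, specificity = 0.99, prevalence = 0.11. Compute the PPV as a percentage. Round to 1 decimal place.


PPV = (sens * prev) / (sens * prev + (1-spec) * (1-prev))
Numerator = 0.89 * 0.11 = 0.0979
P(positive and no disease) = (1 - spec) * (1 - prev) = (1 - 0.99) * (1 - 0.11) = 0.0089
Denominator = 0.0979 + 0.0089 = 0.1068
PPV = 0.0979 / 0.1068 = 0.916667
As percentage = 91.7


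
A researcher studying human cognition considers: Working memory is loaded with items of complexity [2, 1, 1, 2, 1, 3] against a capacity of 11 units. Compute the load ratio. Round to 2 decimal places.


Total complexity = 2 + 1 + 1 + 2 + 1 + 3 = 10
Load = total / capacity = 10 / 11
= 0.91


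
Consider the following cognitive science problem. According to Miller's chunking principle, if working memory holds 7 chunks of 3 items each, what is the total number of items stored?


Total items = chunks * items_per_chunk
= 7 * 3
= 21


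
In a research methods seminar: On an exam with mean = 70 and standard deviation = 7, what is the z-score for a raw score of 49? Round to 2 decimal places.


z = (X - mu) / sigma
= (49 - 70) / 7
= -21 / 7
= -3.00


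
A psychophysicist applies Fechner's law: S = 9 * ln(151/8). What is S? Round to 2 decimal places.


S = 9 * ln(151/8)
I/I0 = 18.875
ln(18.875) = 2.9378
S = 9 * 2.9378
= 26.44


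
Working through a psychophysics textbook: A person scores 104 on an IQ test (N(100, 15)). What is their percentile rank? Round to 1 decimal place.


z = (IQ - mean) / SD
z = (104 - 100) / 15 = 0.2667
Percentile = Phi(0.2667) * 100
Phi(0.2667) = 0.60515
= 60.5


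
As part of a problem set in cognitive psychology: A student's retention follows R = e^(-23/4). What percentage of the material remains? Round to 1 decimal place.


R = e^(-t/S)
-t/S = -23/4 = -5.75
R = e^(-5.75) = 0.003183
Percentage = 0.003183 * 100
= 0.3


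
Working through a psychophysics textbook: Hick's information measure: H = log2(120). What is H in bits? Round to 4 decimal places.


H = log2(n)
H = log2(120)
= 6.9069


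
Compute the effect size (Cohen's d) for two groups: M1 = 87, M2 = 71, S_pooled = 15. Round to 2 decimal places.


Cohen's d = (M1 - M2) / S_pooled
= (87 - 71) / 15
= 16 / 15
= 1.07


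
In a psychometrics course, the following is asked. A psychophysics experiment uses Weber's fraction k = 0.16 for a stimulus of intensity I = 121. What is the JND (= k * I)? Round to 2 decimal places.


JND = k * I
JND = 0.16 * 121
= 19.36


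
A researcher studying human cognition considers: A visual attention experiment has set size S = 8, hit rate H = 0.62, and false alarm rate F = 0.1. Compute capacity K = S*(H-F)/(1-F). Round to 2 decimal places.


K = S * (H - F) / (1 - F)
H - F = 0.52
1 - F = 0.9
K = 8 * 0.52 / 0.9
= 4.62


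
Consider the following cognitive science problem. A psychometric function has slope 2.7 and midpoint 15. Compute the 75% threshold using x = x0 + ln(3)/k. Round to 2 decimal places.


At P = 0.75: 0.75 = 1/(1 + e^(-k*(x-x0)))
Solving: e^(-k*(x-x0)) = 1/3
x = x0 + ln(3)/k
ln(3) = 1.0986
x = 15 + 1.0986/2.7
= 15 + 0.4069
= 15.41


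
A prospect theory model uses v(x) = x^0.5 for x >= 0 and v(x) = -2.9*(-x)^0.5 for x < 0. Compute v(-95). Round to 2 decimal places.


Since x = -95 < 0, use v(x) = -lambda*(-x)^alpha
(-x) = 95
95^0.5 = 9.7468
v(-95) = -2.9 * 9.7468
= -28.27


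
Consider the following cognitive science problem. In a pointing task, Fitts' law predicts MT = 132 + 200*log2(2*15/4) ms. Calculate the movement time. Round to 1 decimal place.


MT = 132 + 200 * log2(2*15/4)
2D/W = 7.5
log2(7.5) = 2.9069
MT = 132 + 200 * 2.9069
= 713.4 ms


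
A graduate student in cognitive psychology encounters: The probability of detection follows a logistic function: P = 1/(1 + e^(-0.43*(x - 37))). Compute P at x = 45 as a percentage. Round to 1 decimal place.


P(x) = 1/(1 + e^(-0.43*(45 - 37)))
Exponent = -0.43 * 8 = -3.44
e^(-3.44) = 0.032065
P = 1/(1 + 0.032065) = 0.968931
Percentage = 96.9


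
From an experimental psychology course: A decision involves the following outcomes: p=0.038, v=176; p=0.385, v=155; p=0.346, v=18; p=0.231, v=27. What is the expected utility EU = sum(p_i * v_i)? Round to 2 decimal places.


EU = sum(p_i * v_i)
0.038 * 176 = 6.688
0.385 * 155 = 59.675
0.346 * 18 = 6.228
0.231 * 27 = 6.237
EU = 6.688 + 59.675 + 6.228 + 6.237
= 78.83


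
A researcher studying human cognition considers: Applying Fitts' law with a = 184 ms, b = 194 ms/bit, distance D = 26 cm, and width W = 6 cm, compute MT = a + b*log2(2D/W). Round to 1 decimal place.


MT = 184 + 194 * log2(2*26/6)
2D/W = 8.666667
log2(8.666667) = 3.1155
MT = 184 + 194 * 3.1155
= 788.4 ms


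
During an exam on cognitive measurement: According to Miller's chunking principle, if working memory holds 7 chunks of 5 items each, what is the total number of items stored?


Total items = chunks * items_per_chunk
= 7 * 5
= 35


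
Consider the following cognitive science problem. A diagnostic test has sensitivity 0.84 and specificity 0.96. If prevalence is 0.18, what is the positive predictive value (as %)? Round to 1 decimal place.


PPV = (sens * prev) / (sens * prev + (1-spec) * (1-prev))
Numerator = 0.84 * 0.18 = 0.1512
P(positive and no disease) = (1 - spec) * (1 - prev) = (1 - 0.96) * (1 - 0.18) = 0.0328
Denominator = 0.1512 + 0.0328 = 0.184
PPV = 0.1512 / 0.184 = 0.821739
As percentage = 82.2


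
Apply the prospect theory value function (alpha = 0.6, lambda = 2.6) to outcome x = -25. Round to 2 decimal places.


Since x = -25 < 0, use v(x) = -lambda*(-x)^alpha
(-x) = 25
25^0.6 = 6.8986
v(-25) = -2.6 * 6.8986
= -17.94


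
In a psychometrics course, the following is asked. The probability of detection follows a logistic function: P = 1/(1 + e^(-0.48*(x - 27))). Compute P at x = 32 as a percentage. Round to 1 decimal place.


P(x) = 1/(1 + e^(-0.48*(32 - 27)))
Exponent = -0.48 * 5 = -2.4
e^(-2.4) = 0.090718
P = 1/(1 + 0.090718) = 0.916827
Percentage = 91.7


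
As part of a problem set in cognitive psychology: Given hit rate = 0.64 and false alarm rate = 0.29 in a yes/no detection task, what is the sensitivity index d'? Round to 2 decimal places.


d' = z(HR) - z(FAR)
z(0.64) = 0.3585
z(0.29) = -0.5534
d' = 0.3585 - -0.5534
= 0.91


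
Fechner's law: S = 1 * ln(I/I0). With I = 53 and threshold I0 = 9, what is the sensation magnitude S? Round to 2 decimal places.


S = 1 * ln(53/9)
I/I0 = 5.888889
ln(5.888889) = 1.7731
S = 1 * 1.7731
= 1.77


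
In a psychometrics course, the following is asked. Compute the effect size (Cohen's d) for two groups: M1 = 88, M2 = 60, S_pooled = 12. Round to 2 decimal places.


Cohen's d = (M1 - M2) / S_pooled
= (88 - 60) / 12
= 28 / 12
= 2.33


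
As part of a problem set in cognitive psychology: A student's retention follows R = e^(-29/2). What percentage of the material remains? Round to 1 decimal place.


R = e^(-t/S)
-t/S = -29/2 = -14.5
R = e^(-14.5) = 1e-06
Percentage = 1e-06 * 100
= 0.0


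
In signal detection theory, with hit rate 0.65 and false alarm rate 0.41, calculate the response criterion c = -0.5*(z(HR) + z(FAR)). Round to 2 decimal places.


c = -0.5 * (z(HR) + z(FAR))
z(0.65) = 0.3853
z(0.41) = -0.2275
c = -0.5 * (0.3853 + -0.2275)
= -0.5 * 0.1578
= -0.08


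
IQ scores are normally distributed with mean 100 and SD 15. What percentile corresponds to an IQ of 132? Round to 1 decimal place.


z = (IQ - mean) / SD
z = (132 - 100) / 15 = 2.1333
Percentile = Phi(2.1333) * 100
Phi(2.1333) = 0.98355
= 98.4


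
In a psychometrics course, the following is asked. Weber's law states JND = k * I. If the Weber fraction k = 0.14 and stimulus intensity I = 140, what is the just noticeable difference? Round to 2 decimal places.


JND = k * I
JND = 0.14 * 140
= 19.60


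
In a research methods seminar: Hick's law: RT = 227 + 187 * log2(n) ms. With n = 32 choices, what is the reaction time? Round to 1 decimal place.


RT = 227 + 187 * log2(32)
log2(32) = 5.0
RT = 227 + 187 * 5.0
= 227 + 935.0
= 1162.0 ms


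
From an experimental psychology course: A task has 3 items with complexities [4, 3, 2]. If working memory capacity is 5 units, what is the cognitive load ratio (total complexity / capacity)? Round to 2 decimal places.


Total complexity = 4 + 3 + 2 = 9
Load = total / capacity = 9 / 5
= 1.80


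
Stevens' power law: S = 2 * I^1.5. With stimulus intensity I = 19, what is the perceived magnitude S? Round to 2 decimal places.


S = 2 * 19^1.5
19^1.5 = 82.8191
S = 2 * 82.8191
= 165.64


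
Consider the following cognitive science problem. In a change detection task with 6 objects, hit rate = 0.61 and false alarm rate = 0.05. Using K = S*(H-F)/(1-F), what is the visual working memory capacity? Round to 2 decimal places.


K = S * (H - F) / (1 - F)
H - F = 0.56
1 - F = 0.95
K = 6 * 0.56 / 0.95
= 3.54


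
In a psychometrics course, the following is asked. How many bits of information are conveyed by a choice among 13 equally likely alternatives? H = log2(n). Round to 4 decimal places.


H = log2(n)
H = log2(13)
= 3.7004


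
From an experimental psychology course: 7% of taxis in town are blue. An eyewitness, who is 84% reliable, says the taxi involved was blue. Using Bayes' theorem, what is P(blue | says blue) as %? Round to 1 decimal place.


P(blue | says blue) = P(says blue | blue)*P(blue) / [P(says blue | blue)*P(blue) + P(says blue | not blue)*P(not blue)]
Numerator = 0.84 * 0.07 = 0.0588
False identification = 0.16 * 0.93 = 0.1488
P = 0.0588 / (0.0588 + 0.1488)
= 0.0588 / 0.2076
As percentage = 28.3


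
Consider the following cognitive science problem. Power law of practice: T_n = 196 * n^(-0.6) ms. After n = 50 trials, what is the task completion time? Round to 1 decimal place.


T_n = 196 * 50^(-0.6)
50^(-0.6) = 0.095635
T_n = 196 * 0.095635
= 18.7 ms


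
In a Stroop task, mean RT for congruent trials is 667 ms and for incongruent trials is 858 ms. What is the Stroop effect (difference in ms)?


Stroop effect = RT(incongruent) - RT(congruent)
= 858 - 667
= 191 ms


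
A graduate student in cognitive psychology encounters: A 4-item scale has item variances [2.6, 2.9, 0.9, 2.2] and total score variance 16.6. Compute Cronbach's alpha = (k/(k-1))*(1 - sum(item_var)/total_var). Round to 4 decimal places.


alpha = (k/(k-1)) * (1 - sum(s_i^2)/s_total^2)
sum(item variances) = 8.6
k/(k-1) = 4/3 = 1.333333
1 - 8.6/16.6 = 1 - 0.518072 = 0.481928
alpha = 1.333333 * 0.481928
= 0.6426


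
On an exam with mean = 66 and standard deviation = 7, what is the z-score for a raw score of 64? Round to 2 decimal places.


z = (X - mu) / sigma
= (64 - 66) / 7
= -2 / 7
= -0.29


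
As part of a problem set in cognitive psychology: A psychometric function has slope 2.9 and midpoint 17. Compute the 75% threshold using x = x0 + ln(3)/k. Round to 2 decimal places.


At P = 0.75: 0.75 = 1/(1 + e^(-k*(x-x0)))
Solving: e^(-k*(x-x0)) = 1/3
x = x0 + ln(3)/k
ln(3) = 1.0986
x = 17 + 1.0986/2.9
= 17 + 0.3788
= 17.38


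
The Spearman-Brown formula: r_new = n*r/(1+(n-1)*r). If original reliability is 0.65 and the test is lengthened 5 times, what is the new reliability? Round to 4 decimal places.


r_new = n*r / (1 + (n-1)*r)
Numerator = 5 * 0.65 = 3.25
Denominator = 1 + 4 * 0.65 = 3.6
r_new = 3.25 / 3.6
= 0.9028


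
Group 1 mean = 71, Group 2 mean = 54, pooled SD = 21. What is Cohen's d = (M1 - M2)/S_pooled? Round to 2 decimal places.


Cohen's d = (M1 - M2) / S_pooled
= (71 - 54) / 21
= 17 / 21
= 0.81


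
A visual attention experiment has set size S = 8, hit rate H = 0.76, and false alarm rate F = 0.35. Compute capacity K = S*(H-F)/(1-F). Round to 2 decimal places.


K = S * (H - F) / (1 - F)
H - F = 0.41
1 - F = 0.65
K = 8 * 0.41 / 0.65
= 5.05


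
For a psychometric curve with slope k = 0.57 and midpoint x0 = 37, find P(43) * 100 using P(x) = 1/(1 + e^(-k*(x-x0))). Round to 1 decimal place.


P(x) = 1/(1 + e^(-0.57*(43 - 37)))
Exponent = -0.57 * 6 = -3.42
e^(-3.42) = 0.032712
P = 1/(1 + 0.032712) = 0.968324
Percentage = 96.8


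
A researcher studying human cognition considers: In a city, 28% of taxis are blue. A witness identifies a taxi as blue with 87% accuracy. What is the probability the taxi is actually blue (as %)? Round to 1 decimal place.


P(blue | says blue) = P(says blue | blue)*P(blue) / [P(says blue | blue)*P(blue) + P(says blue | not blue)*P(not blue)]
Numerator = 0.87 * 0.28 = 0.2436
False identification = 0.13 * 0.72 = 0.0936
P = 0.2436 / (0.2436 + 0.0936)
= 0.2436 / 0.3372
As percentage = 72.2


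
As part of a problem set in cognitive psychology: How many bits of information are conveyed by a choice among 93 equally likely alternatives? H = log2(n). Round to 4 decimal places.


H = log2(n)
H = log2(93)
= 6.5392


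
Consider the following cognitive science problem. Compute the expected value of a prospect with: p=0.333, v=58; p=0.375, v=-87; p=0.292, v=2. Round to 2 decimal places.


EU = sum(p_i * v_i)
0.333 * 58 = 19.314
0.375 * -87 = -32.625
0.292 * 2 = 0.584
EU = 19.314 + -32.625 + 0.584
= -12.73


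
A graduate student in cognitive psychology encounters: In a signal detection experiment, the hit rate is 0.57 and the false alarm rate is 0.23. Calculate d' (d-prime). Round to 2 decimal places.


d' = z(HR) - z(FAR)
z(0.57) = 0.1764
z(0.23) = -0.7388
d' = 0.1764 - -0.7388
= 0.92


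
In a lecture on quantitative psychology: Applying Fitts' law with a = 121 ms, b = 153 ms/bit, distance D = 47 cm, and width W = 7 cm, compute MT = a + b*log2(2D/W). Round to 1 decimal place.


MT = 121 + 153 * log2(2*47/7)
2D/W = 13.428571
log2(13.428571) = 3.7472
MT = 121 + 153 * 3.7472
= 694.3 ms


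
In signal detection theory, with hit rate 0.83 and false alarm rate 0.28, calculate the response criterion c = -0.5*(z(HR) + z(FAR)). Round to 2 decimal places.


c = -0.5 * (z(HR) + z(FAR))
z(0.83) = 0.9542
z(0.28) = -0.5828
c = -0.5 * (0.9542 + -0.5828)
= -0.5 * 0.3714
= -0.19


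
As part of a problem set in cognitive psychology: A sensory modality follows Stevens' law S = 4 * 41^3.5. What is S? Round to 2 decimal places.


S = 4 * 41^3.5
41^3.5 = 441309.7256
S = 4 * 441309.7256
= 1765238.90


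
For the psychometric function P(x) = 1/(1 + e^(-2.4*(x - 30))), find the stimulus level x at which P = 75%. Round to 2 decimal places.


At P = 0.75: 0.75 = 1/(1 + e^(-k*(x-x0)))
Solving: e^(-k*(x-x0)) = 1/3
x = x0 + ln(3)/k
ln(3) = 1.0986
x = 30 + 1.0986/2.4
= 30 + 0.4578
= 30.46


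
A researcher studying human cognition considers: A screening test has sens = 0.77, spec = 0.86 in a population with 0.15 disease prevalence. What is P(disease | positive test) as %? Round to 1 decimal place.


PPV = (sens * prev) / (sens * prev + (1-spec) * (1-prev))
Numerator = 0.77 * 0.15 = 0.1155
P(positive and no disease) = (1 - spec) * (1 - prev) = (1 - 0.86) * (1 - 0.15) = 0.119
Denominator = 0.1155 + 0.119 = 0.2345
PPV = 0.1155 / 0.2345 = 0.492537
As percentage = 49.3


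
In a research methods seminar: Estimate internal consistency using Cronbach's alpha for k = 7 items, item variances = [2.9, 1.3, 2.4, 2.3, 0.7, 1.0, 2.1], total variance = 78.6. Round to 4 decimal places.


alpha = (k/(k-1)) * (1 - sum(s_i^2)/s_total^2)
sum(item variances) = 12.7
k/(k-1) = 7/6 = 1.166667
1 - 12.7/78.6 = 1 - 0.161578 = 0.838422
alpha = 1.166667 * 0.838422
= 0.9782


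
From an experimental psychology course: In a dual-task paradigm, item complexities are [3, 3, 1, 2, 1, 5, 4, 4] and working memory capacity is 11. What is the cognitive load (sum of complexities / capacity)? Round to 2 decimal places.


Total complexity = 3 + 3 + 1 + 2 + 1 + 5 + 4 + 4 = 23
Load = total / capacity = 23 / 11
= 2.09


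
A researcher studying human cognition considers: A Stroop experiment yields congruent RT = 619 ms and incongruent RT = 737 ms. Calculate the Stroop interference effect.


Stroop effect = RT(incongruent) - RT(congruent)
= 737 - 619
= 118 ms


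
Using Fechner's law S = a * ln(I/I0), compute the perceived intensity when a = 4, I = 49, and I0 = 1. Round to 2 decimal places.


S = 4 * ln(49/1)
I/I0 = 49.0
ln(49.0) = 3.8918
S = 4 * 3.8918
= 15.57


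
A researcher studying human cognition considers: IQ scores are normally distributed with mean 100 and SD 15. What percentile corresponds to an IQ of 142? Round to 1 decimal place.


z = (IQ - mean) / SD
z = (142 - 100) / 15 = 2.8
Percentile = Phi(2.8) * 100
Phi(2.8) = 0.997445
= 99.7


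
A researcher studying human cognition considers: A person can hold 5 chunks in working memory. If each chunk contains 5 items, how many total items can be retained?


Total items = chunks * items_per_chunk
= 5 * 5
= 25


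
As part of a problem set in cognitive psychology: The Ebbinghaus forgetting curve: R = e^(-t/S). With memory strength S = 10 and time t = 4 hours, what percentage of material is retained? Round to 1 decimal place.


R = e^(-t/S)
-t/S = -4/10 = -0.4
R = e^(-0.4) = 0.67032
Percentage = 0.67032 * 100
= 67.0


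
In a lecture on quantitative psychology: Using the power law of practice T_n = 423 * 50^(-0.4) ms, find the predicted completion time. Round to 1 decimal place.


T_n = 423 * 50^(-0.4)
50^(-0.4) = 0.209128
T_n = 423 * 0.209128
= 88.5 ms


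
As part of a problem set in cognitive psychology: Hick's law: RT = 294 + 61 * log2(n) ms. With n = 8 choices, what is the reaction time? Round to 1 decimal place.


RT = 294 + 61 * log2(8)
log2(8) = 3.0
RT = 294 + 61 * 3.0
= 294 + 183.0
= 477.0 ms


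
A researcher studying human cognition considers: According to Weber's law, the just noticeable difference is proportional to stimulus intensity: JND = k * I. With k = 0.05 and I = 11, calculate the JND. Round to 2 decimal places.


JND = k * I
JND = 0.05 * 11
= 0.55


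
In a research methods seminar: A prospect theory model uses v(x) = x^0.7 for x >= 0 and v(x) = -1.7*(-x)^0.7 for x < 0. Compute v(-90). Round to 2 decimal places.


Since x = -90 < 0, use v(x) = -lambda*(-x)^alpha
(-x) = 90
90^0.7 = 23.333
v(-90) = -1.7 * 23.333
= -39.67


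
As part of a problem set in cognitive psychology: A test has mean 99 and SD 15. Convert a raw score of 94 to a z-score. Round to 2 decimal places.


z = (X - mu) / sigma
= (94 - 99) / 15
= -5 / 15
= -0.33


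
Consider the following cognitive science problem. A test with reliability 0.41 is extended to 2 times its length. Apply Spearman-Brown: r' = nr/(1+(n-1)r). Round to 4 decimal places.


r_new = n*r / (1 + (n-1)*r)
Numerator = 2 * 0.41 = 0.82
Denominator = 1 + 1 * 0.41 = 1.41
r_new = 0.82 / 1.41
= 0.5816


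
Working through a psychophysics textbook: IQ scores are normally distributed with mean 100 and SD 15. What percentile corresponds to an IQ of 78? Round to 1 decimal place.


z = (IQ - mean) / SD
z = (78 - 100) / 15 = -1.4667
Percentile = Phi(-1.4667) * 100
Phi(-1.4667) = 0.071229
= 7.1


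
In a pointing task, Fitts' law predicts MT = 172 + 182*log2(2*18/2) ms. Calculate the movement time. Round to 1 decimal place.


MT = 172 + 182 * log2(2*18/2)
2D/W = 18.0
log2(18.0) = 4.1699
MT = 172 + 182 * 4.1699
= 930.9 ms


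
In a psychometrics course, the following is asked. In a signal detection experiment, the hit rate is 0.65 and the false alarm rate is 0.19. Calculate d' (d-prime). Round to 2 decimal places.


d' = z(HR) - z(FAR)
z(0.65) = 0.3853
z(0.19) = -0.8779
d' = 0.3853 - -0.8779
= 1.26


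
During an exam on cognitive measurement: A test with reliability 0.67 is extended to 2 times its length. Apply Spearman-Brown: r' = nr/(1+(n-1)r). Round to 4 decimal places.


r_new = n*r / (1 + (n-1)*r)
Numerator = 2 * 0.67 = 1.34
Denominator = 1 + 1 * 0.67 = 1.67
r_new = 1.34 / 1.67
= 0.8024


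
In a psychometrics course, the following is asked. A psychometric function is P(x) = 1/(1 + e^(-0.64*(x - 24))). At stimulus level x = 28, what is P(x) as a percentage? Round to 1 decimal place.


P(x) = 1/(1 + e^(-0.64*(28 - 24)))
Exponent = -0.64 * 4 = -2.56
e^(-2.56) = 0.077305
P = 1/(1 + 0.077305) = 0.928242
Percentage = 92.8


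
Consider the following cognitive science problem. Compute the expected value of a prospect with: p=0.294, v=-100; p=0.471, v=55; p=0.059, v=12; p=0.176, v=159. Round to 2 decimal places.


EU = sum(p_i * v_i)
0.294 * -100 = -29.4
0.471 * 55 = 25.905
0.059 * 12 = 0.708
0.176 * 159 = 27.984
EU = -29.4 + 25.905 + 0.708 + 27.984
= 25.20


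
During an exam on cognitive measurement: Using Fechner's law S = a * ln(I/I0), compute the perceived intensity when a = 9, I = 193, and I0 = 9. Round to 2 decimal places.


S = 9 * ln(193/9)
I/I0 = 21.444444
ln(21.444444) = 3.0655
S = 9 * 3.0655
= 27.59


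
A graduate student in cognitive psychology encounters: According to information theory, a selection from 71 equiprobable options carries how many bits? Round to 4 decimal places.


H = log2(n)
H = log2(71)
= 6.1497


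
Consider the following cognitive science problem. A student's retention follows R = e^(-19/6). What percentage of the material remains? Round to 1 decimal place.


R = e^(-t/S)
-t/S = -19/6 = -3.166667
R = e^(-3.166667) = 0.042144
Percentage = 0.042144 * 100
= 4.2


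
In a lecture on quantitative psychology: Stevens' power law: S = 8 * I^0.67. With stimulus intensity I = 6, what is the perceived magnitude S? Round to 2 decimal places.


S = 8 * 6^0.67
6^0.67 = 3.3217
S = 8 * 3.3217
= 26.57


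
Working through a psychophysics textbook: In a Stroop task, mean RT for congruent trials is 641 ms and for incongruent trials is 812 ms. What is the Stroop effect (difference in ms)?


Stroop effect = RT(incongruent) - RT(congruent)
= 812 - 641
= 171 ms
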